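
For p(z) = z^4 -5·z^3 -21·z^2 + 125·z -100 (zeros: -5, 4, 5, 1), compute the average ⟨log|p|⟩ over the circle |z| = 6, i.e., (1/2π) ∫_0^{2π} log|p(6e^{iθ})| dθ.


Zeros: -5, 1, 4, 5; r = 6.
Inside |z| < r: -5, 1, 4, 5. Outside (|z| ≥ r): ∅.
p(0) = -100, so log|p(0)| = log(100) = 4.6052.
Apply Jensen: I(r) = log|p(0)| + Σ_k log(r/|z_k|), summed over zeros inside |z| < r.
  log(r/|z_k|) for z_k = -5: log(6/5) = 0.1823
  log(r/|z_k|) for z_k = 4: log(6/4) = 0.4055
  log(r/|z_k|) for z_k = 5: log(6/5) = 0.1823
  log(r/|z_k|) for z_k = 1: log(6/1) = 1.7918
Sum over inside zeros: 2.5619.
I(r) = log|p(0)| + (inside sum) = 4.6052 + 2.5619 = 7.1670.
Closed form (all zeros inside, monic): I(r) = n·log(r) = 4·log(6) = 7.1670. ✓

I(r) ≈ 7.1670.


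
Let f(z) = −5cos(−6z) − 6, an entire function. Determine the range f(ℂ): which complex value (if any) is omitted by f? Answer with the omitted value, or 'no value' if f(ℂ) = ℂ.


Little Picard bounds the complement of f(ℂ) to at most one point.
cos is entire and surjective onto ℂ: for every w ∈ ℂ, cos(ζ) = w has a solution ζ ∈ ℂ (e.g., via the complex inverse arccos). With ζ = −6z this gives z = ζ/(-6). Then -5·cos(−6z) takes every value in -5·ℂ = ℂ, and adding -6 is a bijection of ℂ. So f is surjective and omits no value. (Note: only on the real line is cos bounded by [−1, 1].)

Omitted value: no value.


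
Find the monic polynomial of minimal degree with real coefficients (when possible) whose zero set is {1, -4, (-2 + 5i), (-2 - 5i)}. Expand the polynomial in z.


The polynomial is p(z) = ∏_{α ∈ S} (z − α), where S = {1, -4, (-2 + 5i), (-2 - 5i)}.
Expanding the product yields: p(z) = z^4 + 7·z^3 + 37·z^2 + 71·z -116.
Note conjugate pairs combine to real quadratics: (z − (-2+5i))(z − (-2−5i)) = z² + 4z + 29.
The resulting polynomial has degree 4 and real coefficients as required.

p(z) = z^4 + 7·z^3 + 37·z^2 + 71·z -116.


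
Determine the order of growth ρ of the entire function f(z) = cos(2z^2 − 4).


Write cos(w) = (e^{iw} ± e^{−iw})/(2 or 2i), so |cos(w)| ≤ e^{|w|}. With w = 2z^2 − 4, |w| ≤ 2r^2 + 4 on |z|=r, giving M(r) ≤ e^{2r^2 + 4} and ρ ≤ 2. For the lower bound, choose z on |z|=r with 2z^2 purely imaginary of modulus 2r^2; then |cos(2z^2 − 4)| grows like e^{2r^2}/2, so ρ ≥ 2. Hence ρ = 2.
Therefore ρ = 2.

Order ρ = 2.


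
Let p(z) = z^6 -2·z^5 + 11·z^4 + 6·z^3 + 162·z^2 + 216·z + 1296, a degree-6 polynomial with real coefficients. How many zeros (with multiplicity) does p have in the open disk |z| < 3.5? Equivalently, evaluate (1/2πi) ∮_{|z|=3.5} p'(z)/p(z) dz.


The zeros of p are: (0 + 3i), (0 - 3i), (-2 + 2i), (-2 - 2i), (3 + 3i), (3 - 3i).
Their magnitudes are: 3, 3, 2.828, 2.828, 4.243, 4.243.
Zeros with |z| < R = 3.5: (0 + 3i), (0 - 3i), (-2 + 2i), (-2 - 2i).
Count = 4.
By the argument principle, (1/2πi) ∮_{|z|=R} p'(z)/p(z) dz equals exactly this count.

Number of zeros inside |z| < 3.5: 4.


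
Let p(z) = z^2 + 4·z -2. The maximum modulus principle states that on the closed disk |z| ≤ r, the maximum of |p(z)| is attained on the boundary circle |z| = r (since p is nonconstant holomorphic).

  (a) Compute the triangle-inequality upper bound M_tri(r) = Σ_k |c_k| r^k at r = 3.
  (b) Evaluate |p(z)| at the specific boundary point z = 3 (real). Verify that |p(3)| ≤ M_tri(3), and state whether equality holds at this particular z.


Coefficients: c_0 = -2, c_1 = 4, c_2 = 1. Radius r = 3.
Part (a). Triangle bound: M_tri(r) = Σ_k |c_k| r^k
  = |-2|·3^0 + |4|·3^1 + |1|·3^2
  = 2 + 12 + 9 = 23.
This bounds M(r) := max_{|z|=r} |p(z)| from above; equality holds iff all terms c_k z^k can be made to align in phase at a single z on |z|=r.
Part (b). At z = 3 (real, on the circle |z| = r):
  p(3) = (-2)·3^0 + (4)·3^1 + (1)·3^2 = 19.
  |p(3)| = 19.
Check: |p(3)| = 19 ≤ 23 = M_tri(3). ✓ Equality does not hold at z = 3 (the coefficients have mixed signs, so the terms do not all align in phase there).

M_tri(3) = 23; |p(3)| = 19; equality at z=3: no.


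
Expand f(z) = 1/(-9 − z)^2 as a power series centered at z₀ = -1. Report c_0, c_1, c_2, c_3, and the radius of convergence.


Let w = z − z₀, so z = z₀ + w.
Then -9 − z = -9 − (z₀ + w) = (-9 − z₀) − w = -8 − w.
f(z) = 1/(-8 − w)^2 = (1/(-8)^2) · (1 − w/(-8))^{−2}.
By the binomial series (1−u)^{−2} = Σ_{n≥0} C(n+1, 1) u^n for |u|<1, with u = w/(-8):
  c_n = C(n+1, 1) / (-8)^(n+2).
  c_0 = 1/(-8)^2 = 1/64.
  c_1 = 2/(-8)^3 = -1/256.
  c_2 = 3/(-8)^4 = 3/4096.
  c_3 = 4/(-8)^5 = -1/8192.
The series is valid for |w/d| < 1, i.e. |z − z₀| < |d|.
Radius of convergence: R = |-9 − z₀| = |-8| = 8 (distance from z₀ to the singularity z = -9).

c_0 = 1/64, c_1 = -1/256, c_2 = 3/4096, c_3 = -1/8192; R = 8.


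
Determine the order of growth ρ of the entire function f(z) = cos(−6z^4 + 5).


Write cos(w) = (e^{iw} ± e^{−iw})/(2 or 2i), so |cos(w)| ≤ e^{|w|}. With w = −6z^4 + 5, |w| ≤ 6r^4 + 5 on |z|=r, giving M(r) ≤ e^{6r^4 + 5} and ρ ≤ 4. For the lower bound, choose z on |z|=r with -6z^4 purely imaginary of modulus 6r^4; then |cos(−6z^4 + 5)| grows like e^{6r^4}/2, so ρ ≥ 4. Hence ρ = 4.
Therefore ρ = 4.

Order ρ = 4.


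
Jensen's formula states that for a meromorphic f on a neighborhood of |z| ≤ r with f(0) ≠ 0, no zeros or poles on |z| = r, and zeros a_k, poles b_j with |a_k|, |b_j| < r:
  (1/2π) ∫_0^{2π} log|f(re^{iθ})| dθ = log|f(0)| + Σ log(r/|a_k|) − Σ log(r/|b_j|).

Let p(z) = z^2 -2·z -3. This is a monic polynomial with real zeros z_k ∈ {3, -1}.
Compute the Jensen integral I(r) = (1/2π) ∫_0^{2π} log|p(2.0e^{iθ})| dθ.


Zeros: -1, 3; r = 2.0.
Inside |z| < r: -1. Outside (|z| ≥ r): 3.
p(0) = -3, so log|p(0)| = log(3) = 1.0986.
Apply Jensen: I(r) = log|p(0)| + Σ_k log(r/|z_k|), summed over zeros inside |z| < r.
  log(r/|z_k|) for z_k = -1: log(2.0/1) = 0.6931
  Outside zeros (3) contribute nothing to the Jensen sum.
Sum over inside zeros: 0.6931.
I(r) = log|p(0)| + (inside sum) = 1.0986 + 0.6931 = 1.7918.
Note: since some zeros are outside |z| ≤ r, the simplified n·log(r) form does NOT apply — only the inside zeros contribute.

I(r) ≈ 1.7918.


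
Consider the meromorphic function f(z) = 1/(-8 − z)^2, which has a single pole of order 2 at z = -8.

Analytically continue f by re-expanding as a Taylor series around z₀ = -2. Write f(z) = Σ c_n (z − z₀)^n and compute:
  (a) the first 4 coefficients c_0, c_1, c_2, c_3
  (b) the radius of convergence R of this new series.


Let w = z − z₀, so z = z₀ + w.
Then -8 − z = -8 − (z₀ + w) = (-8 − z₀) − w = -6 − w.
f(z) = 1/(-6 − w)^2 = (1/(-6)^2) · (1 − w/(-6))^{−2}.
By the binomial series (1−u)^{−2} = Σ_{n≥0} C(n+1, 1) u^n for |u|<1, with u = w/(-6):
  c_n = C(n+1, 1) / (-6)^(n+2).
  c_0 = 1/(-6)^2 = 1/36.
  c_1 = 2/(-6)^3 = -1/108.
  c_2 = 3/(-6)^4 = 1/432.
  c_3 = 4/(-6)^5 = -1/1944.
The series is valid for |w/d| < 1, i.e. |z − z₀| < |d|.
Radius of convergence: R = |-8 − z₀| = |-6| = 6 (distance from z₀ to the singularity z = -8).

c_0 = 1/36, c_1 = -1/108, c_2 = 1/432, c_3 = -1/1944; R = 6.


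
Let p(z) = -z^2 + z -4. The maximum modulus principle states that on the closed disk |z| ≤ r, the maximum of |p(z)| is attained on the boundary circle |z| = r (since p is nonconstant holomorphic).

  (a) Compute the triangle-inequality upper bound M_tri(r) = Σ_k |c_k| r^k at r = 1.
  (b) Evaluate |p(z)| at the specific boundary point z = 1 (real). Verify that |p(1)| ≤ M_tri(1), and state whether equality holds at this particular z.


Coefficients: c_0 = -4, c_1 = 1, c_2 = -1. Radius r = 1.
Part (a). Triangle bound: M_tri(r) = Σ_k |c_k| r^k
  = |-4|·1^0 + |1|·1^1 + |-1|·1^2
  = 4 + 1 + 1 = 6.
This bounds M(r) := max_{|z|=r} |p(z)| from above; equality holds iff all terms c_k z^k can be made to align in phase at a single z on |z|=r.
Part (b). At z = 1 (real, on the circle |z| = r):
  p(1) = (-4)·1^0 + (1)·1^1 + (-1)·1^2 = -4.
  |p(1)| = 4.
Check: |p(1)| = 4 ≤ 6 = M_tri(1). ✓ Equality does not hold at z = 1 (the coefficients have mixed signs, so the terms do not all align in phase there).

M_tri(1) = 6; |p(1)| = 4; equality at z=1: no.


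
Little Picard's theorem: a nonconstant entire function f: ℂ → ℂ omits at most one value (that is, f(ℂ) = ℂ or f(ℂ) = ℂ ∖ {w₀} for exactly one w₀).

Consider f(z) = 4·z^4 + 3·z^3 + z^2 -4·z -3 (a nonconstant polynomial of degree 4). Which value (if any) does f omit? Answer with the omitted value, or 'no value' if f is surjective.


Little Picard bounds the complement of f(ℂ) to at most one point.
For every w ∈ ℂ, the equation p(z) − w = 0 is a nonconstant polynomial in z and hence has at least one root by the fundamental theorem of algebra. So p is surjective onto ℂ, omitting no value.

Omitted value: no value.


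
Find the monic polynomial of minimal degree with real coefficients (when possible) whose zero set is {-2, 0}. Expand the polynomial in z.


The polynomial is p(z) = ∏_{α ∈ S} (z − α), where S = {-2, 0}.
Expanding the product yields: p(z) = z^2 + 2·z.
The resulting polynomial has degree 2 and real coefficients as required.

p(z) = z^2 + 2·z.


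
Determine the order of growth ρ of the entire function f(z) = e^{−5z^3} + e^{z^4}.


Each summand is entire of order 3 and 4 respectively (as in the single-exponential case). The order of a sum is at most the max of the orders, so ρ ≤ 4. For the lower bound: on |z|=r choose arg z so that 1z^4 is real positive; then |e^{1z^4}| = e^{1r^4} while |e^{-5z^3}| ≤ e^{5r^3} = o(e^{1r^4}). So |f| ≥ e^{1r^4}(1 − o(1)) and ρ ≥ 4. Hence ρ = max(3, 4) = 4.
Therefore ρ = 4.

Order ρ = 4.


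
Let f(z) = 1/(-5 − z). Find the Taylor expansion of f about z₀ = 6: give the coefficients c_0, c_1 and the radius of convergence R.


Let w = z − z₀, so z = z₀ + w.
Then -5 − z = -5 − (z₀ + w) = (-5 − z₀) − w = -11 − w.
f(z) = 1/(-11 − w) = (1/(-11)) · 1/(1 − w/(-11)) = Σ_{n≥0} w^n / (-11)^(n+1).
So c_n = 1/(-11)^(n+1):
  c_0 = 1/(-11)^1 = -1/11.
  c_1 = 1/(-11)^2 = 1/121.
The series is valid for |w/d| < 1, i.e. |z − z₀| < |d|.
Radius of convergence: R = |-5 − z₀| = |-11| = 11 (distance from z₀ to the singularity z = -5).

c_0 = -1/11, c_1 = 1/121; R = 11.


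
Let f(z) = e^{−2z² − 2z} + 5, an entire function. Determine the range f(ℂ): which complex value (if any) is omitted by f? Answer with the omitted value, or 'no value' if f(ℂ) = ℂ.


Little Picard bounds the complement of f(ℂ) to at most one point.
The exponent g(z) = −2z² − 2z is a nonconstant polynomial, hence surjective onto ℂ. So e^{g(z)} takes every value in {e^w : w ∈ ℂ} = ℂ ∖ {0}. Adding 5 shifts the range to ℂ ∖ {5}. f omits exactly 5.

Omitted value: 5.


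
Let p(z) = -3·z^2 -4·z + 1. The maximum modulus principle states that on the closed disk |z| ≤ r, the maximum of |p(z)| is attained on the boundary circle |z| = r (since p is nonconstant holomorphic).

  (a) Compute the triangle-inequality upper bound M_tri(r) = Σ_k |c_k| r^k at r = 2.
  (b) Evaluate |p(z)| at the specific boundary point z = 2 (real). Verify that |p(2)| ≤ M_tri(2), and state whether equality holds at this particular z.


Coefficients: c_0 = 1, c_1 = -4, c_2 = -3. Radius r = 2.
Part (a). Triangle bound: M_tri(r) = Σ_k |c_k| r^k
  = |1|·2^0 + |-4|·2^1 + |-3|·2^2
  = 1 + 8 + 12 = 21.
This bounds M(r) := max_{|z|=r} |p(z)| from above; equality holds iff all terms c_k z^k can be made to align in phase at a single z on |z|=r.
Part (b). At z = 2 (real, on the circle |z| = r):
  p(2) = (1)·2^0 + (-4)·2^1 + (-3)·2^2 = -19.
  |p(2)| = 19.
Check: |p(2)| = 19 ≤ 21 = M_tri(2). ✓ Equality does not hold at z = 2 (the coefficients have mixed signs, so the terms do not all align in phase there).

M_tri(2) = 21; |p(2)| = 19; equality at z=2: no.


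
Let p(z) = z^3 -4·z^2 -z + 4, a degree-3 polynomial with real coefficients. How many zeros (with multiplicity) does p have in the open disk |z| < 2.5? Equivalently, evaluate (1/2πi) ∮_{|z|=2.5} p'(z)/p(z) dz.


The zeros of p are: 1, -1, 4.
Their magnitudes are: 1, 1, 4.
Zeros with |z| < R = 2.5: 1, -1.
Count = 2.
By the argument principle, (1/2πi) ∮_{|z|=R} p'(z)/p(z) dz equals exactly this count.

Number of zeros inside |z| < 2.5: 2.


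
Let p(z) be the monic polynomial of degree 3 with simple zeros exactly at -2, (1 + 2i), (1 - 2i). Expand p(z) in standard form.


The polynomial is p(z) = ∏_{α ∈ S} (z − α), where S = {-2, (1 + 2i), (1 - 2i)}.
Expanding the product yields: p(z) = z^3 + z + 10.
Note conjugate pairs combine to real quadratics: (z − (1+2i))(z − (1−2i)) = z² − 2z + 5.
The resulting polynomial has degree 3 and real coefficients as required.

p(z) = z^3 + z + 10.


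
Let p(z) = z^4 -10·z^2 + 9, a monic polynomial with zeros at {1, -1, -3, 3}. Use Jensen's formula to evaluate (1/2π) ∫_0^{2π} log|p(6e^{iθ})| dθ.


Zeros: -3, -1, 1, 3; r = 6.
Inside |z| < r: -3, -1, 1, 3. Outside (|z| ≥ r): ∅.
p(0) = 9, so log|p(0)| = log(9) = 2.1972.
Apply Jensen: I(r) = log|p(0)| + Σ_k log(r/|z_k|), summed over zeros inside |z| < r.
  log(r/|z_k|) for z_k = 1: log(6/1) = 1.7918
  log(r/|z_k|) for z_k = -1: log(6/1) = 1.7918
  log(r/|z_k|) for z_k = -3: log(6/3) = 0.6931
  log(r/|z_k|) for z_k = 3: log(6/3) = 0.6931
Sum over inside zeros: 4.9698.
I(r) = log|p(0)| + (inside sum) = 2.1972 + 4.9698 = 7.1670.
Closed form (all zeros inside, monic): I(r) = n·log(r) = 4·log(6) = 7.1670. ✓

I(r) ≈ 7.1670.


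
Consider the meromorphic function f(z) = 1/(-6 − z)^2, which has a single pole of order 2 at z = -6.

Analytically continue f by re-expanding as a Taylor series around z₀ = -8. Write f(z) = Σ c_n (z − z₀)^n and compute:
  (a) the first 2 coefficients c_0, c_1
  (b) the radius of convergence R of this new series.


Let w = z − z₀, so z = z₀ + w.
Then -6 − z = -6 − (z₀ + w) = (-6 − z₀) − w = 2 − w.
f(z) = 1/(2 − w)^2 = (1/(2)^2) · (1 − w/(2))^{−2}.
By the binomial series (1−u)^{−2} = Σ_{n≥0} C(n+1, 1) u^n for |u|<1, with u = w/(2):
  c_n = C(n+1, 1) / (2)^(n+2).
  c_0 = 1/(2)^2 = 1/4.
  c_1 = 2/(2)^3 = 1/4.
The series is valid for |w/d| < 1, i.e. |z − z₀| < |d|.
Radius of convergence: R = |-6 − z₀| = |2| = 2 (distance from z₀ to the singularity z = -6).

c_0 = 1/4, c_1 = 1/4; R = 2.


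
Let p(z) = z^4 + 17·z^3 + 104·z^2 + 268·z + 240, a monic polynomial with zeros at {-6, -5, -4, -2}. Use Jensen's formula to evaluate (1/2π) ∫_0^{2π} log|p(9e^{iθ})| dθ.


Zeros: -6, -5, -4, -2; r = 9.
Inside |z| < r: -6, -5, -4, -2. Outside (|z| ≥ r): ∅.
p(0) = 240, so log|p(0)| = log(240) = 5.4806.
Apply Jensen: I(r) = log|p(0)| + Σ_k log(r/|z_k|), summed over zeros inside |z| < r.
  log(r/|z_k|) for z_k = -6: log(9/6) = 0.4055
  log(r/|z_k|) for z_k = -5: log(9/5) = 0.5878
  log(r/|z_k|) for z_k = -4: log(9/4) = 0.8109
  log(r/|z_k|) for z_k = -2: log(9/2) = 1.5041
Sum over inside zeros: 3.3083.
I(r) = log|p(0)| + (inside sum) = 5.4806 + 3.3083 = 8.7889.
Closed form (all zeros inside, monic): I(r) = n·log(r) = 4·log(9) = 8.7889. ✓

I(r) ≈ 8.7889.


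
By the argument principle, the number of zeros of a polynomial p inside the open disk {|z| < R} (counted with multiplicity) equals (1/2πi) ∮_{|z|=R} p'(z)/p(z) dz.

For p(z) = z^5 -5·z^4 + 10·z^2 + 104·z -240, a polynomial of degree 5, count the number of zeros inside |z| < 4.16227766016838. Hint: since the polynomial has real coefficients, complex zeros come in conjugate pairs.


The zeros of p are: (3 + 1i), (3 - 1i), (-2 + 2i), (-2 - 2i), 3.
Their magnitudes are: 3.162, 3.162, 2.828, 2.828, 3.
Zeros with |z| < R = 4.16227766016838: (3 + 1i), (3 - 1i), (-2 + 2i), (-2 - 2i), 3.
Count = 5.
By the argument principle, (1/2πi) ∮_{|z|=R} p'(z)/p(z) dz equals exactly this count.

Number of zeros inside |z| < 4.16227766016838: 5.


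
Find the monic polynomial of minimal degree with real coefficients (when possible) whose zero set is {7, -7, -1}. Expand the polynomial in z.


The polynomial is p(z) = ∏_{α ∈ S} (z − α), where S = {7, -7, -1}.
Expanding the product yields: p(z) = z^3 + z^2 -49·z -49.
The resulting polynomial has degree 3 and real coefficients as required.

p(z) = z^3 + z^2 -49·z -49.


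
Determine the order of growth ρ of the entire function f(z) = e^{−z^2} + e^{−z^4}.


Each summand is entire of order 2 and 4 respectively (as in the single-exponential case). The order of a sum is at most the max of the orders, so ρ ≤ 4. For the lower bound: on |z|=r choose arg z so that -1z^4 is real positive; then |e^{-1z^4}| = e^{1r^4} while |e^{-1z^2}| ≤ e^{1r^2} = o(e^{1r^4}). So |f| ≥ e^{1r^4}(1 − o(1)) and ρ ≥ 4. Hence ρ = max(2, 4) = 4.
Therefore ρ = 4.

Order ρ = 4.


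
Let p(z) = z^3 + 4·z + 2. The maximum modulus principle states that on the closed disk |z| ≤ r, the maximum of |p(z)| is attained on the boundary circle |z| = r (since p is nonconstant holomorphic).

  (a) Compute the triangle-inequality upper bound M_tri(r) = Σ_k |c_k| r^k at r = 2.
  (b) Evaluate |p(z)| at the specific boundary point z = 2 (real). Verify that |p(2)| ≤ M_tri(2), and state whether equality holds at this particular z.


Coefficients: c_0 = 2, c_1 = 4, c_2 = 0, c_3 = 1. Radius r = 2.
Part (a). Triangle bound: M_tri(r) = Σ_k |c_k| r^k
  = |2|·2^0 + |4|·2^1 + |0|·2^2 + |1|·2^3
  = 2 + 8 + 0 + 8 = 18.
This bounds M(r) := max_{|z|=r} |p(z)| from above; equality holds iff all terms c_k z^k can be made to align in phase at a single z on |z|=r.
Part (b). At z = 2 (real, on the circle |z| = r):
  p(2) = (2)·2^0 + (4)·2^1 + (0)·2^2 + (1)·2^3 = 18.
  |p(2)| = 18.
Since all nonzero coefficients share the same sign, |p(2)| = 18 = M_tri(2); the triangle bound is attained at z = 2, so in fact M(r) = 18.

M_tri(2) = 18; |p(2)| = 18; equality at z=2: yes.


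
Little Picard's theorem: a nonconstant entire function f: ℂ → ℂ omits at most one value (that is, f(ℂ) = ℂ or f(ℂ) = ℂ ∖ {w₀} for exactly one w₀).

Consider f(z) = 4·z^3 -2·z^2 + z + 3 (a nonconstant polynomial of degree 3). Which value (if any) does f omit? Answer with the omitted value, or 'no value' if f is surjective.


Little Picard bounds the complement of f(ℂ) to at most one point.
For every w ∈ ℂ, the equation p(z) − w = 0 is a nonconstant polynomial in z and hence has at least one root by the fundamental theorem of algebra. So p is surjective onto ℂ, omitting no value.

Omitted value: no value.


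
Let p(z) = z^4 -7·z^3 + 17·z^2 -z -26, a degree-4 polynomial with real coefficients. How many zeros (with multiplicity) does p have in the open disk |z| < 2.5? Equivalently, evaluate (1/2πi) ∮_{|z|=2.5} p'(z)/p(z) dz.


The zeros of p are: -1, (3 + 2i), (3 - 2i), 2.
Their magnitudes are: 1, 3.606, 3.606, 2.
Zeros with |z| < R = 2.5: -1, 2.
Count = 2.
By the argument principle, (1/2πi) ∮_{|z|=R} p'(z)/p(z) dz equals exactly this count.

Number of zeros inside |z| < 2.5: 2.


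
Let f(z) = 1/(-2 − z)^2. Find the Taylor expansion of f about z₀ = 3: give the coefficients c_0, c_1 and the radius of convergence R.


Let w = z − z₀, so z = z₀ + w.
Then -2 − z = -2 − (z₀ + w) = (-2 − z₀) − w = -5 − w.
f(z) = 1/(-5 − w)^2 = (1/(-5)^2) · (1 − w/(-5))^{−2}.
By the binomial series (1−u)^{−2} = Σ_{n≥0} C(n+1, 1) u^n for |u|<1, with u = w/(-5):
  c_n = C(n+1, 1) / (-5)^(n+2).
  c_0 = 1/(-5)^2 = 1/25.
  c_1 = 2/(-5)^3 = -2/125.
The series is valid for |w/d| < 1, i.e. |z − z₀| < |d|.
Radius of convergence: R = |-2 − z₀| = |-5| = 5 (distance from z₀ to the singularity z = -2).

c_0 = 1/25, c_1 = -2/125; R = 5.


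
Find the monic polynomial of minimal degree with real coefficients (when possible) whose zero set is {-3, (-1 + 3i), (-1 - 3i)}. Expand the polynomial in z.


The polynomial is p(z) = ∏_{α ∈ S} (z − α), where S = {-3, (-1 + 3i), (-1 - 3i)}.
Expanding the product yields: p(z) = z^3 + 5·z^2 + 16·z + 30.
Note conjugate pairs combine to real quadratics: (z − (-1+3i))(z − (-1−3i)) = z² + 2z + 10.
The resulting polynomial has degree 3 and real coefficients as required.

p(z) = z^3 + 5·z^2 + 16·z + 30.


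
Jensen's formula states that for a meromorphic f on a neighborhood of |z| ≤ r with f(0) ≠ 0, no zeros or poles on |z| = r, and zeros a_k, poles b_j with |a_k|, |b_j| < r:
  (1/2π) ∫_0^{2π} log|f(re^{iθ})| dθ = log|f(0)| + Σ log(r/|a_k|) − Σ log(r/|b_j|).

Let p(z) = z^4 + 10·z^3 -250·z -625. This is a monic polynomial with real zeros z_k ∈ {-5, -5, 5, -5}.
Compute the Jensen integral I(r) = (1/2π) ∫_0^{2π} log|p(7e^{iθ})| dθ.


Zeros: -5, -5, -5, 5; r = 7.
Inside |z| < r: -5, -5, -5, 5. Outside (|z| ≥ r): ∅.
p(0) = -625, so log|p(0)| = log(625) = 6.4378.
Apply Jensen: I(r) = log|p(0)| + Σ_k log(r/|z_k|), summed over zeros inside |z| < r.
  log(r/|z_k|) for z_k = -5: log(7/5) = 0.3365
  log(r/|z_k|) for z_k = -5: log(7/5) = 0.3365
  log(r/|z_k|) for z_k = 5: log(7/5) = 0.3365
  log(r/|z_k|) for z_k = -5: log(7/5) = 0.3365
Sum over inside zeros: 1.3459.
I(r) = log|p(0)| + (inside sum) = 6.4378 + 1.3459 = 7.7836.
Closed form (all zeros inside, monic): I(r) = n·log(r) = 4·log(7) = 7.7836. ✓

I(r) ≈ 7.7836.


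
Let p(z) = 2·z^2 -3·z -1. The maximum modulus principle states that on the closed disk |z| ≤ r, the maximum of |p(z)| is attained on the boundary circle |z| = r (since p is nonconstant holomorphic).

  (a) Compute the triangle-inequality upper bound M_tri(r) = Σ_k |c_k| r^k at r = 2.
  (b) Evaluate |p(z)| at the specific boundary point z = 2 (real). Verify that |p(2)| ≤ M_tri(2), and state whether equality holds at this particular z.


Coefficients: c_0 = -1, c_1 = -3, c_2 = 2. Radius r = 2.
Part (a). Triangle bound: M_tri(r) = Σ_k |c_k| r^k
  = |-1|·2^0 + |-3|·2^1 + |2|·2^2
  = 1 + 6 + 8 = 15.
This bounds M(r) := max_{|z|=r} |p(z)| from above; equality holds iff all terms c_k z^k can be made to align in phase at a single z on |z|=r.
Part (b). At z = 2 (real, on the circle |z| = r):
  p(2) = (-1)·2^0 + (-3)·2^1 + (2)·2^2 = 1.
  |p(2)| = 1.
Check: |p(2)| = 1 ≤ 15 = M_tri(2). ✓ Equality does not hold at z = 2 (the coefficients have mixed signs, so the terms do not all align in phase there).

M_tri(2) = 15; |p(2)| = 1; equality at z=2: no.


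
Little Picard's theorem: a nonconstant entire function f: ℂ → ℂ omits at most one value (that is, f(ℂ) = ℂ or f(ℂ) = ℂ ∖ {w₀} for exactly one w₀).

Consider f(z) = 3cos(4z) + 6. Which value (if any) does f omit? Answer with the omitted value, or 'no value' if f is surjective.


Little Picard bounds the complement of f(ℂ) to at most one point.
cos is entire and surjective onto ℂ: for every w ∈ ℂ, cos(ζ) = w has a solution ζ ∈ ℂ (e.g., via the complex inverse arccos). With ζ = 4z this gives z = ζ/(4). Then 3·cos(4z) takes every value in 3·ℂ = ℂ, and adding 6 is a bijection of ℂ. So f is surjective and omits no value. (Note: only on the real line is cos bounded by [−1, 1].)

Omitted value: no value.


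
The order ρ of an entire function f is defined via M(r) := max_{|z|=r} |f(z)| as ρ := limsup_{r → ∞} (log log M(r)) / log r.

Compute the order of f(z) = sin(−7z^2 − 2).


Write sin(w) = (e^{iw} ± e^{−iw})/(2 or 2i), so |sin(w)| ≤ e^{|w|}. With w = −7z^2 − 2, |w| ≤ 7r^2 + 2 on |z|=r, giving M(r) ≤ e^{7r^2 + 2} and ρ ≤ 2. For the lower bound, choose z on |z|=r with -7z^2 purely imaginary of modulus 7r^2; then |sin(−7z^2 − 2)| grows like e^{7r^2}/2, so ρ ≥ 2. Hence ρ = 2.
Therefore ρ = 2.

Order ρ = 2.


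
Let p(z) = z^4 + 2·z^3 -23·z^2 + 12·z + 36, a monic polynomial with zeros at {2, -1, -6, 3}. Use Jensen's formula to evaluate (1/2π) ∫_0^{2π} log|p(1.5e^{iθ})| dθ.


Zeros: -6, -1, 2, 3; r = 1.5.
Inside |z| < r: -1. Outside (|z| ≥ r): -6, 2, 3.
p(0) = 36, so log|p(0)| = log(36) = 3.5835.
Apply Jensen: I(r) = log|p(0)| + Σ_k log(r/|z_k|), summed over zeros inside |z| < r.
  log(r/|z_k|) for z_k = -1: log(1.5/1) = 0.4055
  Outside zeros (-6, 2, 3) contribute nothing to the Jensen sum.
Sum over inside zeros: 0.4055.
I(r) = log|p(0)| + (inside sum) = 3.5835 + 0.4055 = 3.9890.
Note: since some zeros are outside |z| ≤ r, the simplified n·log(r) form does NOT apply — only the inside zeros contribute.

I(r) ≈ 3.9890.


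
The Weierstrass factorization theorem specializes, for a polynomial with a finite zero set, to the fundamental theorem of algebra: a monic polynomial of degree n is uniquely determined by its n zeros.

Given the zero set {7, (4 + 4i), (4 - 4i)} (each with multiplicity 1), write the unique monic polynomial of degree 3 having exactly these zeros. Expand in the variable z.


The polynomial is p(z) = ∏_{α ∈ S} (z − α), where S = {7, (4 + 4i), (4 - 4i)}.
Expanding the product yields: p(z) = z^3 -15·z^2 + 88·z -224.
Note conjugate pairs combine to real quadratics: (z − (4+4i))(z − (4−4i)) = z² − 8z + 32.
The resulting polynomial has degree 3 and real coefficients as required.

p(z) = z^3 -15·z^2 + 88·z -224.


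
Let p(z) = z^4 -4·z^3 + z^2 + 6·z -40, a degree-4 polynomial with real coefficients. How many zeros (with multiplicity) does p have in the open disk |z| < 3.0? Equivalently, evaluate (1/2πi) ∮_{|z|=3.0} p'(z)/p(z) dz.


The zeros of p are: 4, -2, (1 + 2i), (1 - 2i).
Their magnitudes are: 4, 2, 2.236, 2.236.
Zeros with |z| < R = 3.0: -2, (1 + 2i), (1 - 2i).
Count = 3.
By the argument principle, (1/2πi) ∮_{|z|=R} p'(z)/p(z) dz equals exactly this count.

Number of zeros inside |z| < 3.0: 3.


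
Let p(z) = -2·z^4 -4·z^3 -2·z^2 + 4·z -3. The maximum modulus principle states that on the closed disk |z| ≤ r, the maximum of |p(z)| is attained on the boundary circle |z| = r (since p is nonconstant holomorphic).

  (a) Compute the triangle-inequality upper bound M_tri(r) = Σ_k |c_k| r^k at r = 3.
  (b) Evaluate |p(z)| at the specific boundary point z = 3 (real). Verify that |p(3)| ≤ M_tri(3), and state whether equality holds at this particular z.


Coefficients: c_0 = -3, c_1 = 4, c_2 = -2, c_3 = -4, c_4 = -2. Radius r = 3.
Part (a). Triangle bound: M_tri(r) = Σ_k |c_k| r^k
  = |-3|·3^0 + |4|·3^1 + |-2|·3^2 + |-4|·3^3 + |-2|·3^4
  = 3 + 12 + 18 + 108 + 162 = 303.
This bounds M(r) := max_{|z|=r} |p(z)| from above; equality holds iff all terms c_k z^k can be made to align in phase at a single z on |z|=r.
Part (b). At z = 3 (real, on the circle |z| = r):
  p(3) = (-3)·3^0 + (4)·3^1 + (-2)·3^2 + (-4)·3^3 + (-2)·3^4 = -279.
  |p(3)| = 279.
Check: |p(3)| = 279 ≤ 303 = M_tri(3). ✓ Equality does not hold at z = 3 (the coefficients have mixed signs, so the terms do not all align in phase there).

M_tri(3) = 303; |p(3)| = 279; equality at z=3: no.


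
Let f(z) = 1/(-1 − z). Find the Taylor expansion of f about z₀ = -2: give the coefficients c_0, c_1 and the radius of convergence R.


Let w = z − z₀, so z = z₀ + w.
Then -1 − z = -1 − (z₀ + w) = (-1 − z₀) − w = 1 − w.
f(z) = 1/(1 − w) = (1/(1)) · 1/(1 − w/(1)) = Σ_{n≥0} w^n / (1)^(n+1).
So c_n = 1/(1)^(n+1):
  c_0 = 1/(1)^1 = 1.
  c_1 = 1/(1)^2 = 1.
The series is valid for |w/d| < 1, i.e. |z − z₀| < |d|.
Radius of convergence: R = |-1 − z₀| = |1| = 1 (distance from z₀ to the singularity z = -1).

c_0 = 1, c_1 = 1; R = 1.


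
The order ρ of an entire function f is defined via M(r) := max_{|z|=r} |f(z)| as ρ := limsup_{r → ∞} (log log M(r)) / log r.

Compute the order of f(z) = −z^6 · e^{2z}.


M(r) = max_{|z|=r} |-1|·|z|^6·|e^{2z}| = 1·r^6 · e^{2r^1} (the factors attain their maxima compatibly on |z|=r). Then log M(r) = log 1 + 6·log r + 2r^1, dominated by the last term, so log log M(r) ~ 1·log r. The polynomial factor -1z^6 contributes only a log r term and does not affect the order. ρ = 1.
Therefore ρ = 1.

Order ρ = 1.


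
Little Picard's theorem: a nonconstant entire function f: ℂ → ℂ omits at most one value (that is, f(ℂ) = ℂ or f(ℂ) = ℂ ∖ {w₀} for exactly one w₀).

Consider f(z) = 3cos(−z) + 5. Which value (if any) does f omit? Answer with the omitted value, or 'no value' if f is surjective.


Little Picard bounds the complement of f(ℂ) to at most one point.
cos is entire and surjective onto ℂ: for every w ∈ ℂ, cos(ζ) = w has a solution ζ ∈ ℂ (e.g., via the complex inverse arccos). With ζ = −z this gives z = ζ/(-1). Then 3·cos(−z) takes every value in 3·ℂ = ℂ, and adding 5 is a bijection of ℂ. So f is surjective and omits no value. (Note: only on the real line is cos bounded by [−1, 1].)

Omitted value: no value.


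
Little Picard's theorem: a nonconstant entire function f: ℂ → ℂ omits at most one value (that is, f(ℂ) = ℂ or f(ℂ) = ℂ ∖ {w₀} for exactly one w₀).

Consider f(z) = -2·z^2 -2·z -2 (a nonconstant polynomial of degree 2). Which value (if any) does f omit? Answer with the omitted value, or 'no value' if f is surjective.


Little Picard bounds the complement of f(ℂ) to at most one point.
For every w ∈ ℂ, the equation p(z) − w = 0 is a nonconstant polynomial in z and hence has at least one root by the fundamental theorem of algebra. So p is surjective onto ℂ, omitting no value.

Omitted value: no value.


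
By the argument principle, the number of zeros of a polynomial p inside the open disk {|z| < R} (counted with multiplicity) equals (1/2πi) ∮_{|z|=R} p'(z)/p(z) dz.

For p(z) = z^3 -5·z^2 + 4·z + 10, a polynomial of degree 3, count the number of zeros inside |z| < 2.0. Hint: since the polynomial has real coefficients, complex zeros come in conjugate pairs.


The zeros of p are: (3 + 1i), (3 - 1i), -1.
Their magnitudes are: 3.162, 3.162, 1.
Zeros with |z| < R = 2.0: -1.
Count = 1.
By the argument principle, (1/2πi) ∮_{|z|=R} p'(z)/p(z) dz equals exactly this count.

Number of zeros inside |z| < 2.0: 1.


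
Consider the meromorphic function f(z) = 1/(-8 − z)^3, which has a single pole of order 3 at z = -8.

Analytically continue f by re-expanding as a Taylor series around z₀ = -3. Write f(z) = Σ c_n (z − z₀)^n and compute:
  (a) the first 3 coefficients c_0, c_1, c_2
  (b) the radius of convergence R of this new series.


Let w = z − z₀, so z = z₀ + w.
Then -8 − z = -8 − (z₀ + w) = (-8 − z₀) − w = -5 − w.
f(z) = 1/(-5 − w)^3 = (1/(-5)^3) · (1 − w/(-5))^{−3}.
By the binomial series (1−u)^{−3} = Σ_{n≥0} C(n+2, 2) u^n for |u|<1, with u = w/(-5):
  c_n = C(n+2, 2) / (-5)^(n+3).
  c_0 = 1/(-5)^3 = -1/125.
  c_1 = 3/(-5)^4 = 3/625.
  c_2 = 6/(-5)^5 = -6/3125.
The series is valid for |w/d| < 1, i.e. |z − z₀| < |d|.
Radius of convergence: R = |-8 − z₀| = |-5| = 5 (distance from z₀ to the singularity z = -8).

c_0 = -1/125, c_1 = 3/625, c_2 = -6/3125; R = 5.


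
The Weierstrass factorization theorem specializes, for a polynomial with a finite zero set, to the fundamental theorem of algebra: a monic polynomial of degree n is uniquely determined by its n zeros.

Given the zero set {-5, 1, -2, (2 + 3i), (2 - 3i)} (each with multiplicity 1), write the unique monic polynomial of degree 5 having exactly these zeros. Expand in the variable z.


The polynomial is p(z) = ∏_{α ∈ S} (z − α), where S = {-5, 1, -2, (2 + 3i), (2 - 3i)}.
Expanding the product yields: p(z) = z^5 + 2·z^4 -8·z^3 + 56·z^2 + 79·z -130.
Note conjugate pairs combine to real quadratics: (z − (2+3i))(z − (2−3i)) = z² − 4z + 13.
The resulting polynomial has degree 5 and real coefficients as required.

p(z) = z^5 + 2·z^4 -8·z^3 + 56·z^2 + 79·z -130.


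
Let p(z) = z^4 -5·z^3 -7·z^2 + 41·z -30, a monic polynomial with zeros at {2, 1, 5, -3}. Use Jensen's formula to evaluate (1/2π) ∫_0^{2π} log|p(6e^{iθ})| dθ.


Zeros: -3, 1, 2, 5; r = 6.
Inside |z| < r: -3, 1, 2, 5. Outside (|z| ≥ r): ∅.
p(0) = -30, so log|p(0)| = log(30) = 3.4012.
Apply Jensen: I(r) = log|p(0)| + Σ_k log(r/|z_k|), summed over zeros inside |z| < r.
  log(r/|z_k|) for z_k = 2: log(6/2) = 1.0986
  log(r/|z_k|) for z_k = 1: log(6/1) = 1.7918
  log(r/|z_k|) for z_k = 5: log(6/5) = 0.1823
  log(r/|z_k|) for z_k = -3: log(6/3) = 0.6931
Sum over inside zeros: 3.7658.
I(r) = log|p(0)| + (inside sum) = 3.4012 + 3.7658 = 7.1670.
Closed form (all zeros inside, monic): I(r) = n·log(r) = 4·log(6) = 7.1670. ✓

I(r) ≈ 7.1670.


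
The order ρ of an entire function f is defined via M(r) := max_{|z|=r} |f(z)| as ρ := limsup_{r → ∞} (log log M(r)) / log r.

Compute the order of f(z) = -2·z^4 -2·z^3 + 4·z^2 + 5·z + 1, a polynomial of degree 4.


|f(z)| ≤ Σ|c_k|·r^k = O(r^4) as r → ∞. Polynomial growth is O(e^{r^ε}) for every ε > 0 (since r^4/e^{r^ε} → 0), so ρ ≤ ε for all ε > 0, i.e. ρ = 0. Every nonconstant polynomial has order 0.
Therefore ρ = 0.

Order ρ = 0.


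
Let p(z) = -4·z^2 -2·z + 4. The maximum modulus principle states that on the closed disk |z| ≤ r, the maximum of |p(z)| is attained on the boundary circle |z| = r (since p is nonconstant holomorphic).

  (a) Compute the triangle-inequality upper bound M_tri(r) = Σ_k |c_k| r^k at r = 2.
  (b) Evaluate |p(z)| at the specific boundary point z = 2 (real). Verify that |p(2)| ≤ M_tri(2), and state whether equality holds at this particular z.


Coefficients: c_0 = 4, c_1 = -2, c_2 = -4. Radius r = 2.
Part (a). Triangle bound: M_tri(r) = Σ_k |c_k| r^k
  = |4|·2^0 + |-2|·2^1 + |-4|·2^2
  = 4 + 4 + 16 = 24.
This bounds M(r) := max_{|z|=r} |p(z)| from above; equality holds iff all terms c_k z^k can be made to align in phase at a single z on |z|=r.
Part (b). At z = 2 (real, on the circle |z| = r):
  p(2) = (4)·2^0 + (-2)·2^1 + (-4)·2^2 = -16.
  |p(2)| = 16.
Check: |p(2)| = 16 ≤ 24 = M_tri(2). ✓ Equality does not hold at z = 2 (the coefficients have mixed signs, so the terms do not all align in phase there).

M_tri(2) = 24; |p(2)| = 16; equality at z=2: no.


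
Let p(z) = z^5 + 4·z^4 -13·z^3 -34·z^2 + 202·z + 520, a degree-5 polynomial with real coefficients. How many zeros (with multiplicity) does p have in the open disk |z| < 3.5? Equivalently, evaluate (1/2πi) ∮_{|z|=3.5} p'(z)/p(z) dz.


The zeros of p are: (-3 + 1i), (-3 - 1i), (3 + 2i), (3 - 2i), -4.
Their magnitudes are: 3.162, 3.162, 3.606, 3.606, 4.
Zeros with |z| < R = 3.5: (-3 + 1i), (-3 - 1i).
Count = 2.
By the argument principle, (1/2πi) ∮_{|z|=R} p'(z)/p(z) dz equals exactly this count.

Number of zeros inside |z| < 3.5: 2.


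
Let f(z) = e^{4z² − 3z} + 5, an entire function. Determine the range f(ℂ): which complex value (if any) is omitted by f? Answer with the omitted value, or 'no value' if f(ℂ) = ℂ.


Little Picard bounds the complement of f(ℂ) to at most one point.
The exponent g(z) = 4z² − 3z is a nonconstant polynomial, hence surjective onto ℂ. So e^{g(z)} takes every value in {e^w : w ∈ ℂ} = ℂ ∖ {0}. Adding 5 shifts the range to ℂ ∖ {5}. f omits exactly 5.

Omitted value: 5.


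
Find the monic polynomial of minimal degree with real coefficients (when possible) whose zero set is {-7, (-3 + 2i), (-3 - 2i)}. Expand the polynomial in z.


The polynomial is p(z) = ∏_{α ∈ S} (z − α), where S = {-7, (-3 + 2i), (-3 - 2i)}.
Expanding the product yields: p(z) = z^3 + 13·z^2 + 55·z + 91.
Note conjugate pairs combine to real quadratics: (z − (-3+2i))(z − (-3−2i)) = z² + 6z + 13.
The resulting polynomial has degree 3 and real coefficients as required.

p(z) = z^3 + 13·z^2 + 55·z + 91.


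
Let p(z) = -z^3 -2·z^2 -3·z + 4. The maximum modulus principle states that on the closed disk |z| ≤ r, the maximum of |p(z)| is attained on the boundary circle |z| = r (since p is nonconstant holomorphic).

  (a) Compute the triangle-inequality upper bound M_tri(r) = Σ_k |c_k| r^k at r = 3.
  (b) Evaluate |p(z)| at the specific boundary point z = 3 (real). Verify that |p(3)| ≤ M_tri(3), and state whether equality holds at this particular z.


Coefficients: c_0 = 4, c_1 = -3, c_2 = -2, c_3 = -1. Radius r = 3.
Part (a). Triangle bound: M_tri(r) = Σ_k |c_k| r^k
  = |4|·3^0 + |-3|·3^1 + |-2|·3^2 + |-1|·3^3
  = 4 + 9 + 18 + 27 = 58.
This bounds M(r) := max_{|z|=r} |p(z)| from above; equality holds iff all terms c_k z^k can be made to align in phase at a single z on |z|=r.
Part (b). At z = 3 (real, on the circle |z| = r):
  p(3) = (4)·3^0 + (-3)·3^1 + (-2)·3^2 + (-1)·3^3 = -50.
  |p(3)| = 50.
Check: |p(3)| = 50 ≤ 58 = M_tri(3). ✓ Equality does not hold at z = 3 (the coefficients have mixed signs, so the terms do not all align in phase there).

M_tri(3) = 58; |p(3)| = 50; equality at z=3: no.


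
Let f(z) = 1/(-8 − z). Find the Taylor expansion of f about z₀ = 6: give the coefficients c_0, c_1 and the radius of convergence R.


Let w = z − z₀, so z = z₀ + w.
Then -8 − z = -8 − (z₀ + w) = (-8 − z₀) − w = -14 − w.
f(z) = 1/(-14 − w) = (1/(-14)) · 1/(1 − w/(-14)) = Σ_{n≥0} w^n / (-14)^(n+1).
So c_n = 1/(-14)^(n+1):
  c_0 = 1/(-14)^1 = -1/14.
  c_1 = 1/(-14)^2 = 1/196.
The series is valid for |w/d| < 1, i.e. |z − z₀| < |d|.
Radius of convergence: R = |-8 − z₀| = |-14| = 14 (distance from z₀ to the singularity z = -8).

c_0 = -1/14, c_1 = 1/196; R = 14.


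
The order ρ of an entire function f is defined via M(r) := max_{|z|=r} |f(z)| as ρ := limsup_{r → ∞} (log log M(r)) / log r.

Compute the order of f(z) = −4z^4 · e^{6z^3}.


M(r) = max_{|z|=r} |-4|·|z|^4·|e^{6z^3}| = 4·r^4 · e^{6r^3} (the factors attain their maxima compatibly on |z|=r). Then log M(r) = log 4 + 4·log r + 6r^3, dominated by the last term, so log log M(r) ~ 3·log r. The polynomial factor -4z^4 contributes only a log r term and does not affect the order. ρ = 3.
Therefore ρ = 3.

Order ρ = 3.


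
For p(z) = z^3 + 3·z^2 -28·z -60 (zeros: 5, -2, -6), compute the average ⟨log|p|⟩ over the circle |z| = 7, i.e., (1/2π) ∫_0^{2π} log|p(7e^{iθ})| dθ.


Zeros: -6, -2, 5; r = 7.
Inside |z| < r: -6, -2, 5. Outside (|z| ≥ r): ∅.
p(0) = -60, so log|p(0)| = log(60) = 4.0943.
Apply Jensen: I(r) = log|p(0)| + Σ_k log(r/|z_k|), summed over zeros inside |z| < r.
  log(r/|z_k|) for z_k = 5: log(7/5) = 0.3365
  log(r/|z_k|) for z_k = -2: log(7/2) = 1.2528
  log(r/|z_k|) for z_k = -6: log(7/6) = 0.1542
Sum over inside zeros: 1.7434.
I(r) = log|p(0)| + (inside sum) = 4.0943 + 1.7434 = 5.8377.
Closed form (all zeros inside, monic): I(r) = n·log(r) = 3·log(7) = 5.8377. ✓

I(r) ≈ 5.8377.


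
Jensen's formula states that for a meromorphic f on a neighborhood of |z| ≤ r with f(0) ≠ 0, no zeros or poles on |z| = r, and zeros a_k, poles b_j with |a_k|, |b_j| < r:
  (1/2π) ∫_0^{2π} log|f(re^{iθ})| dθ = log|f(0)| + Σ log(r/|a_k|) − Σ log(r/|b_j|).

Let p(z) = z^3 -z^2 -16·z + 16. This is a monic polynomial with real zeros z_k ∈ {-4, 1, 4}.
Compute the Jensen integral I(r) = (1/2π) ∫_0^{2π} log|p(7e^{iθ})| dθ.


Zeros: -4, 1, 4; r = 7.
Inside |z| < r: -4, 1, 4. Outside (|z| ≥ r): ∅.
p(0) = 16, so log|p(0)| = log(16) = 2.7726.
Apply Jensen: I(r) = log|p(0)| + Σ_k log(r/|z_k|), summed over zeros inside |z| < r.
  log(r/|z_k|) for z_k = -4: log(7/4) = 0.5596
  log(r/|z_k|) for z_k = 1: log(7/1) = 1.9459
  log(r/|z_k|) for z_k = 4: log(7/4) = 0.5596
Sum over inside zeros: 3.0651.
I(r) = log|p(0)| + (inside sum) = 2.7726 + 3.0651 = 5.8377.
Closed form (all zeros inside, monic): I(r) = n·log(r) = 3·log(7) = 5.8377. ✓

I(r) ≈ 5.8377.


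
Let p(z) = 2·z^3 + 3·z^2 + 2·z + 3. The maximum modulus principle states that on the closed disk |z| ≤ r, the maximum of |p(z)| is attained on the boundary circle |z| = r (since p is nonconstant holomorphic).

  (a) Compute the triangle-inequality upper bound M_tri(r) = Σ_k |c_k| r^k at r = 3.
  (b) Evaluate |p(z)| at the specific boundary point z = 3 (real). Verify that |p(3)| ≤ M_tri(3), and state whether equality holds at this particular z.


Coefficients: c_0 = 3, c_1 = 2, c_2 = 3, c_3 = 2. Radius r = 3.
Part (a). Triangle bound: M_tri(r) = Σ_k |c_k| r^k
  = |3|·3^0 + |2|·3^1 + |3|·3^2 + |2|·3^3
  = 3 + 6 + 27 + 54 = 90.
This bounds M(r) := max_{|z|=r} |p(z)| from above; equality holds iff all terms c_k z^k can be made to align in phase at a single z on |z|=r.
Part (b). At z = 3 (real, on the circle |z| = r):
  p(3) = (3)·3^0 + (2)·3^1 + (3)·3^2 + (2)·3^3 = 90.
  |p(3)| = 90.
Since all nonzero coefficients share the same sign, |p(3)| = 90 = M_tri(3); the triangle bound is attained at z = 3, so in fact M(r) = 90.

M_tri(3) = 90; |p(3)| = 90; equality at z=3: yes.
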